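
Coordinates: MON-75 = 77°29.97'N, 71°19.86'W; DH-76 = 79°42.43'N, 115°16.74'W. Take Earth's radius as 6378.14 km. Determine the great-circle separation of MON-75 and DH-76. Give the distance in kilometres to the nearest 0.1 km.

MON-75: φ = +77.49950°, λ = -71.33100°
DH-76: φ = +79.70717°, λ = -115.27900°
Δφ = 2.2077°,  Δλ = -43.9480°
a = sin²(Δφ/2) + cos φ₁ cos φ₂ sin²(Δλ/2) = 0.005786
c = 2·arcsin(√a) = 0.152281 rad = 8.7250°
d = R·c = 6378.14 × 0.152281 = 971.3 km

971.3 km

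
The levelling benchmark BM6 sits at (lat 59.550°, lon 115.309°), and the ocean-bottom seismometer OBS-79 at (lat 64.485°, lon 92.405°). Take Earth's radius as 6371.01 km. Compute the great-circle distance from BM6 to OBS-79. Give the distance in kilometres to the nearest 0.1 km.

1305.4 km

Δφ = 4.9350°,  Δλ = -22.9040°
a = sin²(Δφ/2) + cos φ₁ cos φ₂ sin²(Δλ/2) = 0.010459
c = 2·arcsin(√a) = 0.204897 rad = 11.7397°
d = R·c = 6371.01 × 0.204897 = 1305.4 km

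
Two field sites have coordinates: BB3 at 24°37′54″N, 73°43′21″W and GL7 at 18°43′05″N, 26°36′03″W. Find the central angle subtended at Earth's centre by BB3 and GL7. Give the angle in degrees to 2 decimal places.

43.98°

BB3: φ = +24.63167°, λ = -73.72250°
GL7: φ = +18.71806°, λ = -26.60083°
Δφ = -5.9136°,  Δλ = 47.1217°
a = sin²(Δφ/2) + cos φ₁ cos φ₂ sin²(Δλ/2) = 0.140218
c = 2·arcsin(√a) = 0.767623 rad = 43.9815°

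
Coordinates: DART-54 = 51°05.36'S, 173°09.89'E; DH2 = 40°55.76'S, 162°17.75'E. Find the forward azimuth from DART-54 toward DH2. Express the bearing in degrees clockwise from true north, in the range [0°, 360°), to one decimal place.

DART-54: φ = -51.08933°, λ = +173.16483°
DH2: φ = -40.92933°, λ = +162.29583°
Δλ = -10.8690°
y = sin Δλ · cos φ₂ = -0.142464
x = cos φ₁ sin φ₂ − sin φ₁ cos φ₂ cos Δλ = 0.165851
θ = atan2(y, x) = -40.6620° → 319.3380° (mod 360°)

319.3°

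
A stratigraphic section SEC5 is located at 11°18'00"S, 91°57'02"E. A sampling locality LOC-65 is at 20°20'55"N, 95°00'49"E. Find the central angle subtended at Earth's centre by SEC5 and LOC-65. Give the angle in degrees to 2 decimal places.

31.79°

SEC5: φ = -11.30000°, λ = +91.95056°
LOC-65: φ = +20.34861°, λ = +95.01361°
Δφ = 31.6486°,  Δλ = 3.0631°
a = sin²(Δφ/2) + cos φ₁ cos φ₂ sin²(Δλ/2) = 0.075016
c = 2·arcsin(√a) = 0.554871 rad = 31.7918°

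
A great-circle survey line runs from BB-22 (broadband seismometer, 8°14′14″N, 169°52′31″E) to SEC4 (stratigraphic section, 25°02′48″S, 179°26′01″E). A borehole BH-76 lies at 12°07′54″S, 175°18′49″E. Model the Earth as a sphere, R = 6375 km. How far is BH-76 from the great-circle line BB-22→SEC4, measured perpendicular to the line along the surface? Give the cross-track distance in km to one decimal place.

17.8 km

BB-22: φ = +8.23722°, λ = +169.87528°
SEC4: φ = -25.04667°, λ = +179.43361°
BH-76: φ = -12.13167°, λ = +175.31361°
δ₁₃ = central angle BB-22→BH-76 = 0.367813 rad  (haversine)
θ₁₃ = bearing BB-22→BH-76 = 165.067°,  θ₁₂ = bearing BB-22→SEC4 = 164.622°
dₓₜ = R·arcsin(sin δ₁₃ · sin(θ₁₃ − θ₁₂)) = 6375·arcsin(0.35958·sin(0.445°)) = 17.802 km
|dₓₜ| = 17.802 km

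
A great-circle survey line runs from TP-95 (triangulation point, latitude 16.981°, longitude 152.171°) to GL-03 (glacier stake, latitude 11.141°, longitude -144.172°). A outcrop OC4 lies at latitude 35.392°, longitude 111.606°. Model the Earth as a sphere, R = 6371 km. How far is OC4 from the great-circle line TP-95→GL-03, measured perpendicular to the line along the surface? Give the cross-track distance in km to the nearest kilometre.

2670 km

δ₁₃ = central angle TP-95→OC4 = 0.705269 rad  (haversine)
θ₁₃ = bearing TP-95→OC4 = 305.133°,  θ₁₂ = bearing TP-95→GL-03 = 86.249°
dₓₜ = R·arcsin(sin δ₁₃ · sin(θ₁₃ − θ₁₂)) = 6371·arcsin(0.64824·sin(218.884°)) = -2670.047 km
|dₓₜ| = 2670.047 km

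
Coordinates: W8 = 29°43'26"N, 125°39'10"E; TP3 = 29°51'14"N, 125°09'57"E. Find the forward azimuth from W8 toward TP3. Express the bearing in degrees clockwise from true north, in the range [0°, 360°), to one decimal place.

W8: φ = +29.72389°, λ = +125.65278°
TP3: φ = +29.85389°, λ = +125.16583°
Δλ = -0.4869°
y = sin Δλ · cos φ₂ = -0.007371
x = cos φ₁ sin φ₂ − sin φ₁ cos φ₂ cos Δλ = 0.002284
θ = atan2(y, x) = -72.7802° → 287.2198° (mod 360°)

287.2°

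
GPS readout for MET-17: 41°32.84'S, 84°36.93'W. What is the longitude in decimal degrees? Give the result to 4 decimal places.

84.6155°W

84° + 36.93′/60 = 84 + 0.61550 = 84.6155°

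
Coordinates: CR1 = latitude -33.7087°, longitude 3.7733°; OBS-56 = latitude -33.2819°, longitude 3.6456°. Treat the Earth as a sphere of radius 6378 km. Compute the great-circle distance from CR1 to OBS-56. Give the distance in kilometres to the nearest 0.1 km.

Δφ = 0.4268°,  Δλ = -0.1277°
a = sin²(Δφ/2) + cos φ₁ cos φ₂ sin²(Δλ/2) = 0.000015
c = 2·arcsin(√a) = 0.007677 rad = 0.4399°
d = R·c = 6378 × 0.007677 = 49.0 km

49.0 km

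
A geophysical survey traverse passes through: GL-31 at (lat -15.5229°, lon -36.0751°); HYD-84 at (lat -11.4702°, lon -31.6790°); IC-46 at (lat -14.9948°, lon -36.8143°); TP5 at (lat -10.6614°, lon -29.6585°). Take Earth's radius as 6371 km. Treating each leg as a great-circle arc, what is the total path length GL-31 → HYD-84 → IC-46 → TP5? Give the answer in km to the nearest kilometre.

GL-31→HYD-84: c = 0.102794 rad, d = 654.90 km
HYD-84→IC-46: c = 0.106740 rad, d = 680.04 km
IC-46→TP5: c = 0.143319 rad, d = 913.08 km
Total = 654.90 + 680.04 + 913.08 = 2248.02 km

2248 km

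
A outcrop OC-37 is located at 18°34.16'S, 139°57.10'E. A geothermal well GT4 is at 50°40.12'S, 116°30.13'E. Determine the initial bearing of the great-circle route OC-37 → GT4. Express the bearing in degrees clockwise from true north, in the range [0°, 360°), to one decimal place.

OC-37: φ = -18.56933°, λ = +139.95167°
GT4: φ = -50.66867°, λ = +116.50217°
Δλ = -23.4495°
y = sin Δλ · cos φ₂ = -0.252216
x = cos φ₁ sin φ₂ − sin φ₁ cos φ₂ cos Δλ = -0.548058
θ = atan2(y, x) = -155.2881° → 204.7119° (mod 360°)

204.7°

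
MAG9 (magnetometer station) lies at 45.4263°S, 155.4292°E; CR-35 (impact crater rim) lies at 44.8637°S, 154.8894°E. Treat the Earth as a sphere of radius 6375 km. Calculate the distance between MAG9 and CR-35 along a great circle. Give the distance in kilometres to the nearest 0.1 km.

75.6 km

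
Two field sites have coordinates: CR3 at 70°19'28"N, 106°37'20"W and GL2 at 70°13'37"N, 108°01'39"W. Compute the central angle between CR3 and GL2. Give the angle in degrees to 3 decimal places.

0.484°

CR3: φ = +70.32444°, λ = -106.62222°
GL2: φ = +70.22694°, λ = -108.02750°
Δφ = -0.0975°,  Δλ = -1.4053°
a = sin²(Δφ/2) + cos φ₁ cos φ₂ sin²(Δλ/2) = 0.000018
c = 2·arcsin(√a) = 0.008451 rad = 0.4842°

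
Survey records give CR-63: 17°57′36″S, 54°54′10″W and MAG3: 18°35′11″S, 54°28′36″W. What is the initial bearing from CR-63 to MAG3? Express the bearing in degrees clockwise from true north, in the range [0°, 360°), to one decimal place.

147.2°

CR-63: φ = -17.96000°, λ = -54.90278°
MAG3: φ = -18.58639°, λ = -54.47667°
Δλ = 0.4261°
y = sin Δλ · cos φ₂ = 0.007049
x = cos φ₁ sin φ₂ − sin φ₁ cos φ₂ cos Δλ = -0.010940
θ = atan2(y, x) = 147.2056° → 147.2056° (mod 360°)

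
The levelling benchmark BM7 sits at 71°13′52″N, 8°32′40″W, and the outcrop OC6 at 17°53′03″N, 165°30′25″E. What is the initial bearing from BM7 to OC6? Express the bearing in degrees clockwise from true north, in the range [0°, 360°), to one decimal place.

5.7°

BM7: φ = +71.23111°, λ = -8.54444°
OC6: φ = +17.88417°, λ = +165.50694°
Δλ = 174.0514°
y = sin Δλ · cos φ₂ = 0.098629
x = cos φ₁ sin φ₂ − sin φ₁ cos φ₂ cos Δλ = 0.995029
θ = atan2(y, x) = 5.6607° → 5.6607° (mod 360°)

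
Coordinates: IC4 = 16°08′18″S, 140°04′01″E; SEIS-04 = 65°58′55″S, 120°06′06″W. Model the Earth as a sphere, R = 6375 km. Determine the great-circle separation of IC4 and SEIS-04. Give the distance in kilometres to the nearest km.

8814 km

IC4: φ = -16.13833°, λ = +140.06694°
SEIS-04: φ = -65.98194°, λ = -120.10167°
Δφ = -49.8436°,  Δλ = 99.8314°
a = sin²(Δφ/2) + cos φ₁ cos φ₂ sin²(Δλ/2) = 0.406435
c = 2·arcsin(√a) = 1.382556 rad = 79.2146°
d = R·c = 6375 × 1.382556 = 8813.8 km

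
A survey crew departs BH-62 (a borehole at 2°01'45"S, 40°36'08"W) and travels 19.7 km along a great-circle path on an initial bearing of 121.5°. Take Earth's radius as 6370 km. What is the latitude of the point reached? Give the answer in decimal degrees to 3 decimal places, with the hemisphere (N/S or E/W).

2.122°S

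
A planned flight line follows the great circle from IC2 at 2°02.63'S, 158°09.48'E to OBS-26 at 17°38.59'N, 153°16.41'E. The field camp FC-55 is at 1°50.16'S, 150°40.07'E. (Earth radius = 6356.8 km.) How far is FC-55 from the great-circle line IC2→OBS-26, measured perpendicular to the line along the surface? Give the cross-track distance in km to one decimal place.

802.4 km

IC2: φ = -2.04383°, λ = +158.15800°
OBS-26: φ = +17.64317°, λ = +153.27350°
FC-55: φ = -1.83600°, λ = +150.66783°
δ₁₃ = central angle IC2→FC-55 = 0.130703 rad  (haversine)
θ₁₃ = bearing IC2→FC-55 = 271.461°,  θ₁₂ = bearing IC2→OBS-26 = 346.453°
dₓₜ = R·arcsin(sin δ₁₃ · sin(θ₁₃ − θ₁₂)) = 6356.8·arcsin(0.13033·sin(-74.992°)) = -802.359 km
|dₓₜ| = 802.359 km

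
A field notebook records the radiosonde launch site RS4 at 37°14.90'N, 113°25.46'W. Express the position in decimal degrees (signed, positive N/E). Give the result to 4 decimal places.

lat: 37.2483° N → +37.2483°
lon: 113.4243° W → -113.4243°

+37.2483°, -113.4243°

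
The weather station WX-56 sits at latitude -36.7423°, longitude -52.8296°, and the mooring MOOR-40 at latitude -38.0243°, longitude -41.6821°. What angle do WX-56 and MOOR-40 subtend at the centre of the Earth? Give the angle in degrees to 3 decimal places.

Δφ = -1.2820°,  Δλ = 11.1475°
a = sin²(Δφ/2) + cos φ₁ cos φ₂ sin²(Δλ/2) = 0.006080
c = 2·arcsin(√a) = 0.156109 rad = 8.9444°

8.944°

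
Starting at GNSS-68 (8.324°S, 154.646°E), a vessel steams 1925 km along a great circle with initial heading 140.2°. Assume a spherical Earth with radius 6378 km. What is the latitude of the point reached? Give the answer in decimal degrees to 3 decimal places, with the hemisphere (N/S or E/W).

δ = d/R = 1925/6378 = 0.301819 rad
φ₂ = arcsin(sin φ₁ cos δ + cos φ₁ sin δ cos θ)
   = arcsin(-0.14477·0.95480 + 0.98947·0.29726·-0.76828) = -21.35827°
λ₂ = λ₁ + atan2(sin θ sin δ cos φ₁, cos δ − sin φ₁ sin φ₂) = 166.43505°

21.358°S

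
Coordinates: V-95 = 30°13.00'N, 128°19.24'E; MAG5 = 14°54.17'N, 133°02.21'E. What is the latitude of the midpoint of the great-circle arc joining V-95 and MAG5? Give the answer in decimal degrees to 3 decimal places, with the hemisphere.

22.577°N

V-95: φ = +30.21667°, λ = +128.32067°
MAG5: φ = +14.90283°, λ = +133.03683°
Bx = cos φ₂ cos Δλ = 0.963091,  By = cos φ₂ sin Δλ = 0.079454
φₘ = atan2(sin φ₁ + sin φ₂, √((cos φ₁ + Bx)² + By²)) = 22.57690°
λₘ = λ₁ + atan2(By, cos φ₁ + Bx) = 130.81053°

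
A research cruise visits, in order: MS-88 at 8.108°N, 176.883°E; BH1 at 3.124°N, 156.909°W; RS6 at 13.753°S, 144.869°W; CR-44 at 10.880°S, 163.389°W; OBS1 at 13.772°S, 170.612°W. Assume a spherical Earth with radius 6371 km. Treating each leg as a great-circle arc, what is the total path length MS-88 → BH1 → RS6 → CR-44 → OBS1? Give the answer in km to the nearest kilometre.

8135 km

MS-88→BH1: c = 0.463273 rad, d = 2951.51 km
BH1→RS6: c = 0.360856 rad, d = 2299.02 km
RS6→CR-44: c = 0.319652 rad, d = 2036.50 km
CR-44→OBS1: c = 0.133084 rad, d = 847.88 km
Total = 2951.51 + 2299.02 + 2036.50 + 847.88 = 8134.91 km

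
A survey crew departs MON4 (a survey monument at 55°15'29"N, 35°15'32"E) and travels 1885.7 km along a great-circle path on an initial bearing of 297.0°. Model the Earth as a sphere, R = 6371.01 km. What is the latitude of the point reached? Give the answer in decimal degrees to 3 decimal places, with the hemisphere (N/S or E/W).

59.481°N

MON4: φ = +55.25806°, λ = +35.25889°
δ = d/R = 1885.7/6371.01 = 0.295981 rad
φ₂ = arcsin(sin φ₁ cos δ + cos φ₁ sin δ cos θ)
   = arcsin(0.82173·0.95652 + 0.56988·0.29168·0.45399) = 59.48076°
λ₂ = λ₁ + atan2(sin θ sin δ cos φ₁, cos δ − sin φ₁ sin φ₂) = 4.47753°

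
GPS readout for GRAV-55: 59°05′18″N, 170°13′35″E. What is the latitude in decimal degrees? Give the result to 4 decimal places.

59° + 5′/60 + 18″/3600 = 59 + 0.08333 + 0.00500 = 59.0883°

59.0883°N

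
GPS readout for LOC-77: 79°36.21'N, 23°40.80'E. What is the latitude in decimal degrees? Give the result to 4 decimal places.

79° + 36.21′/60 = 79 + 0.60350 = 79.6035°

79.6035°N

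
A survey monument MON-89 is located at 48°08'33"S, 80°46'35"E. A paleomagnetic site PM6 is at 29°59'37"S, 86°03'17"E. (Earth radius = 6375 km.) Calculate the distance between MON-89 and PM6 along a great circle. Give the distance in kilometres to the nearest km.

2069 km

MON-89: φ = -48.14250°, λ = +80.77639°
PM6: φ = -29.99361°, λ = +86.05472°
Δφ = 18.1489°,  Δλ = 5.2783°
a = sin²(Δφ/2) + cos φ₁ cos φ₂ sin²(Δλ/2) = 0.026100
c = 2·arcsin(√a) = 0.324533 rad = 18.5944°
d = R·c = 6375 × 0.324533 = 2068.9 km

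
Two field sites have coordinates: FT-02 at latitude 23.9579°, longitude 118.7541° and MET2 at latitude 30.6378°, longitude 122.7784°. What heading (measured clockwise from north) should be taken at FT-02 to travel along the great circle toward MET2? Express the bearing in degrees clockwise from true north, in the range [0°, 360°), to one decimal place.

Δλ = 4.0243°
y = sin Δλ · cos φ₂ = 0.060383
x = cos φ₁ sin φ₂ − sin φ₁ cos φ₂ cos Δλ = 0.117184
θ = atan2(y, x) = 27.2613° → 27.2613° (mod 360°)

27.3°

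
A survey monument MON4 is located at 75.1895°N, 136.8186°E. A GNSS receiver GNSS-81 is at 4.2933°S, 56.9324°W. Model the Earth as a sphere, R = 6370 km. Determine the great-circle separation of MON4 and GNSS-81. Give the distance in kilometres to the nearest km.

Δφ = -79.4828°,  Δλ = 166.2490°
a = sin²(Δφ/2) + cos φ₁ cos φ₂ sin²(Δλ/2) = 0.659987
c = 2·arcsin(√a) = 1.896499 rad = 108.6614°
d = R·c = 6370 × 1.896499 = 12080.7 km

12081 km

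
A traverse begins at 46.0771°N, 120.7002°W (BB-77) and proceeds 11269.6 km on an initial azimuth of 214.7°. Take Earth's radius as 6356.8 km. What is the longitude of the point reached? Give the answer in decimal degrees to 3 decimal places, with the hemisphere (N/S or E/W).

172.370°W

δ = d/R = 11269.6/6356.8 = 1.772842 rad
φ₂ = arcsin(sin φ₁ cos δ + cos φ₁ sin δ cos θ)
   = arcsin(0.72027·-0.20067 + 0.69369·0.97966·-0.82214) = -44.68846°
λ₂ = λ₁ + atan2(sin θ sin δ cos φ₁, cos δ − sin φ₁ sin φ₂) = -172.37025°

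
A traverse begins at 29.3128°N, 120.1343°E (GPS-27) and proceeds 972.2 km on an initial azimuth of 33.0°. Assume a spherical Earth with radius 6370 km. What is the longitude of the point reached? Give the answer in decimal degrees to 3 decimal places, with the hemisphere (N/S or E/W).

126.048°E

δ = d/R = 972.2/6370 = 0.152622 rad
φ₂ = arcsin(sin φ₁ cos δ + cos φ₁ sin δ cos θ)
   = arcsin(0.48958·0.98838 + 0.87196·0.15203·0.83867) = 36.51718°
λ₂ = λ₁ + atan2(sin θ sin δ cos φ₁, cos δ − sin φ₁ sin φ₂) = 126.04786°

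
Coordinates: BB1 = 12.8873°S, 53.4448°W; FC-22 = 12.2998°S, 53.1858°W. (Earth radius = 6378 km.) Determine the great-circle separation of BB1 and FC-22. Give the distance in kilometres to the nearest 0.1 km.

Δφ = 0.5875°,  Δλ = 0.2590°
a = sin²(Δφ/2) + cos φ₁ cos φ₂ sin²(Δλ/2) = 0.000031
c = 2·arcsin(√a) = 0.011163 rad = 0.6396°
d = R·c = 6378 × 0.011163 = 71.2 km

71.2 km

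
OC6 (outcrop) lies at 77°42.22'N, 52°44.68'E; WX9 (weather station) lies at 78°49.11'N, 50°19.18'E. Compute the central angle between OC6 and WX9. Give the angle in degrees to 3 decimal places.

1.219°

OC6: φ = +77.70367°, λ = +52.74467°
WX9: φ = +78.81850°, λ = +50.31967°
Δφ = 1.1148°,  Δλ = -2.4250°
a = sin²(Δφ/2) + cos φ₁ cos φ₂ sin²(Δλ/2) = 0.000113
c = 2·arcsin(√a) = 0.021274 rad = 1.2189°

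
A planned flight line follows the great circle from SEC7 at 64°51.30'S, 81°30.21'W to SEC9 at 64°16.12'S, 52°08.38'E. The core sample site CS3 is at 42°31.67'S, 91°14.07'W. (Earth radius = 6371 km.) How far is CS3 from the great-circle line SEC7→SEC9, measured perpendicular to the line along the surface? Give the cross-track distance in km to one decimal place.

306.3 km

SEC7: φ = -64.85500°, λ = -81.50350°
SEC9: φ = -64.26867°, λ = +52.13967°
CS3: φ = -42.52783°, λ = -91.23450°
δ₁₃ = central angle SEC7→CS3 = 0.401376 rad  (haversine)
θ₁₃ = bearing SEC7→CS3 = 341.408°,  θ₁₂ = bearing SEC7→SEC9 = 154.341°
dₓₜ = R·arcsin(sin δ₁₃ · sin(θ₁₃ − θ₁₂)) = 6371·arcsin(0.39069·sin(187.067°)) = -306.326 km
|dₓₜ| = 306.326 km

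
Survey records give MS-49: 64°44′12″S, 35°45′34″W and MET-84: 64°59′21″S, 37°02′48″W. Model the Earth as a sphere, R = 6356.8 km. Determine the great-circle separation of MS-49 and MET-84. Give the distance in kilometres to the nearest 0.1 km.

66.8 km

MS-49: φ = -64.73667°, λ = -35.75944°
MET-84: φ = -64.98917°, λ = -37.04667°
Δφ = -0.2525°,  Δλ = -1.2872°
a = sin²(Δφ/2) + cos φ₁ cos φ₂ sin²(Δλ/2) = 0.000028
c = 2·arcsin(√a) = 0.010511 rad = 0.6023°
d = R·c = 6356.8 × 0.010511 = 66.8 km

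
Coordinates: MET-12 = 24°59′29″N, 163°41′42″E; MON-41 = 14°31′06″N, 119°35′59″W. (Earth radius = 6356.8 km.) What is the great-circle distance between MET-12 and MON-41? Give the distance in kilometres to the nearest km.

MET-12: φ = +24.99139°, λ = +163.69500°
MON-41: φ = +14.51833°, λ = -119.59972°
Δφ = -10.4731°,  Δλ = 76.7053°
a = sin²(Δφ/2) + cos φ₁ cos φ₂ sin²(Δλ/2) = 0.346157
c = 2·arcsin(√a) = 1.258037 rad = 72.0802°
d = R·c = 6356.8 × 1.258037 = 7997.1 km

7997 km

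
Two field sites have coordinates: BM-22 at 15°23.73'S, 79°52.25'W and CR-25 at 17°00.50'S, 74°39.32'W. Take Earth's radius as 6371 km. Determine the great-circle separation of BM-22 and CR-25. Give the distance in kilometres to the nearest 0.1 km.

585.0 km

BM-22: φ = -15.39550°, λ = -79.87083°
CR-25: φ = -17.00833°, λ = -74.65533°
Δφ = -1.6128°,  Δλ = 5.2155°
a = sin²(Δφ/2) + cos φ₁ cos φ₂ sin²(Δλ/2) = 0.002107
c = 2·arcsin(√a) = 0.091827 rad = 5.2613°
d = R·c = 6371 × 0.091827 = 585.0 km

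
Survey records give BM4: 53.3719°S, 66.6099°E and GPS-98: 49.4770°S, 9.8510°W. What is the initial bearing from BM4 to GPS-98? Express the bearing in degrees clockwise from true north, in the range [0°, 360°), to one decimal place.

242.3°

Δλ = -76.4609°
y = sin Δλ · cos φ₂ = -0.631697
x = cos φ₁ sin φ₂ − sin φ₁ cos φ₂ cos Δλ = -0.331442
θ = atan2(y, x) = -117.6853° → 242.3147° (mod 360°)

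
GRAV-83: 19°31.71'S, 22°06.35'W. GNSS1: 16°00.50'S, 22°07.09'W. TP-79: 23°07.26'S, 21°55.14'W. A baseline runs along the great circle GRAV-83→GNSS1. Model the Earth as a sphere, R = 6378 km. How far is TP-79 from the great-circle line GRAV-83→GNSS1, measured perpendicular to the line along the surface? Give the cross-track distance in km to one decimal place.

GRAV-83: φ = -19.52850°, λ = -22.10583°
GNSS1: φ = -16.00833°, λ = -22.11817°
TP-79: φ = -23.12100°, λ = -21.91900°
δ₁₃ = central angle GRAV-83→TP-79 = 0.062774 rad  (haversine)
θ₁₃ = bearing GRAV-83→TP-79 = 177.260°,  θ₁₂ = bearing GRAV-83→GNSS1 = 359.807°
dₓₜ = R·arcsin(sin δ₁₃ · sin(θ₁₃ − θ₁₂)) = 6378·arcsin(0.06273·sin(-182.547°)) = 17.780 km
|dₓₜ| = 17.780 km

17.8 km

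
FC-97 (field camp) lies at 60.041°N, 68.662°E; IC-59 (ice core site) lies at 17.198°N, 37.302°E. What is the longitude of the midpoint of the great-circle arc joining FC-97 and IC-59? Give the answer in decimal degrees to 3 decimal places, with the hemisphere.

47.954°E

Bx = cos φ₂ cos Δλ = 0.815735,  By = cos φ₂ sin Δλ = -0.497145
φₘ = atan2(sin φ₁ + sin φ₂, √((cos φ₁ + Bx)² + By²)) = 39.57481°
λₘ = λ₁ + atan2(By, cos φ₁ + Bx) = 47.95419°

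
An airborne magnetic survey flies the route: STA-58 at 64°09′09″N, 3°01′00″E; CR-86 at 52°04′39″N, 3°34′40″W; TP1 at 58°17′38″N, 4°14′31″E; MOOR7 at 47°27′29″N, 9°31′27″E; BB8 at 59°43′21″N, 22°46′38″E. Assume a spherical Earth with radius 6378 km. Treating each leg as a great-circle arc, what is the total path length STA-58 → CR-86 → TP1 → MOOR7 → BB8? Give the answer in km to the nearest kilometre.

STA-58: φ = +64.15250°, λ = +3.01667°
CR-86: φ = +52.07750°, λ = -3.57778°
TP1: φ = +58.29389°, λ = +4.24194°
MOOR7: φ = +47.45806°, λ = +9.52417°
BB8: φ = +59.72250°, λ = +22.77722°
STA-58→CR-86: c = 0.219062 rad, d = 1397.17 km
CR-86→TP1: c = 0.133393 rad, d = 850.78 km
TP1→MOOR7: c = 0.196987 rad, d = 1256.38 km
MOOR7→BB8: c = 0.253269 rad, d = 1615.35 km
Total = 1397.17 + 850.78 + 1256.38 + 1615.35 = 5119.68 km

5120 km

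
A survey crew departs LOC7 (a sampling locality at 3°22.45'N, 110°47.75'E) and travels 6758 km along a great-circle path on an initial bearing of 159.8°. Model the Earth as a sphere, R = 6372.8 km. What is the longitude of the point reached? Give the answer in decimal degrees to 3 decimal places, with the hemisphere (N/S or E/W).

LOC7: φ = +3.37417°, λ = +110.79583°
δ = d/R = 6758/6372.8 = 1.060444 rad
φ₂ = arcsin(sin φ₁ cos δ + cos φ₁ sin δ cos θ)
   = arcsin(0.05886·0.48848 + 0.99827·0.87257·-0.93849) = -52.06730°
λ₂ = λ₁ + atan2(sin θ sin δ cos φ₁, cos δ − sin φ₁ sin φ₂) = 140.14469°

140.145°E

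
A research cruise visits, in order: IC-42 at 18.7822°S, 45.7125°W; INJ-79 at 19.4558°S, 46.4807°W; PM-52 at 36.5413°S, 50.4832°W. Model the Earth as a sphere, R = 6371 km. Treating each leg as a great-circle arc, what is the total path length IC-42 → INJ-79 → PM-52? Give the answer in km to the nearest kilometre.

IC-42→INJ-79: c = 0.017283 rad, d = 110.11 km
INJ-79→PM-52: c = 0.304424 rad, d = 1939.49 km
Total = 110.11 + 1939.49 = 2049.59 km

2050 km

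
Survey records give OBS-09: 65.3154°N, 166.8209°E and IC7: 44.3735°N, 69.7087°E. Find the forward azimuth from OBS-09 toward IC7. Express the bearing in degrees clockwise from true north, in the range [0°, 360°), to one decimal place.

297.7°

Δλ = -97.1122°
y = sin Δλ · cos φ₂ = -0.709296
x = cos φ₁ sin φ₂ − sin φ₁ cos φ₂ cos Δλ = 0.372471
θ = atan2(y, x) = -62.2948° → 297.7052° (mod 360°)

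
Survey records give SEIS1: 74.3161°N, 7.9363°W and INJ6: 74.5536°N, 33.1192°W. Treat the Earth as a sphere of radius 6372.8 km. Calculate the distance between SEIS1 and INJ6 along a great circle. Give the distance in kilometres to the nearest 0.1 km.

746.4 km

Δφ = 0.2375°,  Δλ = -25.1829°
a = sin²(Δφ/2) + cos φ₁ cos φ₂ sin²(Δλ/2) = 0.003426
c = 2·arcsin(√a) = 0.117129 rad = 6.7110°
d = R·c = 6372.8 × 0.117129 = 746.4 km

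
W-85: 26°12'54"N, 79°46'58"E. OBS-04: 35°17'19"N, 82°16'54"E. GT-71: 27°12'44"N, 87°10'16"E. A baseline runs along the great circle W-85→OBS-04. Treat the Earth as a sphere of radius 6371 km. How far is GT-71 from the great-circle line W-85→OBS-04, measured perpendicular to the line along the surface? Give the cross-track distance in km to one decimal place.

W-85: φ = +26.21500°, λ = +79.78278°
OBS-04: φ = +35.28861°, λ = +82.28167°
GT-71: φ = +27.21222°, λ = +87.17111°
δ₁₃ = central angle W-85→GT-71 = 0.116476 rad  (haversine)
θ₁₃ = bearing W-85→GT-71 = 79.757°,  θ₁₂ = bearing W-85→OBS-04 = 12.690°
dₓₜ = R·arcsin(sin δ₁₃ · sin(θ₁₃ − θ₁₂)) = 6371·arcsin(0.11621·sin(67.067°)) = 683.180 km
|dₓₜ| = 683.180 km

683.2 km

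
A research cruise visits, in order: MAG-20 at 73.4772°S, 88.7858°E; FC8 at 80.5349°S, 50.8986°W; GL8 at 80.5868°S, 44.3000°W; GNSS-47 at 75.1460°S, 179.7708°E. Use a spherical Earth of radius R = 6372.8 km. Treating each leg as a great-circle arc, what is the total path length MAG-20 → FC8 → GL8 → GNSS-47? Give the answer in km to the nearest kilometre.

MAG-20→FC8: c = 0.427526 rad, d = 2724.54 km
FC8→GL8: c = 0.018899 rad, d = 120.44 km
GL8→GNSS-47: c = 0.393840 rad, d = 2509.86 km
Total = 2724.54 + 120.44 + 2509.86 = 5354.84 km

5355 km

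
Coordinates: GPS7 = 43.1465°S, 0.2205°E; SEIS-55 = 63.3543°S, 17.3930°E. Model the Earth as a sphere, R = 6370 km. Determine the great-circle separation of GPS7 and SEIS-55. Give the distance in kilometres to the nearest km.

2502 km

Δφ = -20.2078°,  Δλ = 17.1725°
a = sin²(Δφ/2) + cos φ₁ cos φ₂ sin²(Δλ/2) = 0.038070
c = 2·arcsin(√a) = 0.392752 rad = 22.5031°
d = R·c = 6370 × 0.392752 = 2501.8 km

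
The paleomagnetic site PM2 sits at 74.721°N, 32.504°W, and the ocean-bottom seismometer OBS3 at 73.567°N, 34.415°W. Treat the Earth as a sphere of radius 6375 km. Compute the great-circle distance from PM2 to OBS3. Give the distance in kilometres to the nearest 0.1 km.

140.9 km

Δφ = -1.1540°,  Δλ = -1.9110°
a = sin²(Δφ/2) + cos φ₁ cos φ₂ sin²(Δλ/2) = 0.000122
c = 2·arcsin(√a) = 0.022104 rad = 1.2665°
d = R·c = 6375 × 0.022104 = 140.9 km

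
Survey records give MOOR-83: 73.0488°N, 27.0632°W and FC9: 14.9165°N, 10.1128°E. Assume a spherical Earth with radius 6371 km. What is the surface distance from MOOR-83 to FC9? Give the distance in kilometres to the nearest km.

6885 km

Δφ = -58.1323°,  Δλ = 37.1760°
a = sin²(Δφ/2) + cos φ₁ cos φ₂ sin²(Δλ/2) = 0.264647
c = 2·arcsin(√a) = 1.080705 rad = 61.9198°
d = R·c = 6371 × 1.080705 = 6885.2 km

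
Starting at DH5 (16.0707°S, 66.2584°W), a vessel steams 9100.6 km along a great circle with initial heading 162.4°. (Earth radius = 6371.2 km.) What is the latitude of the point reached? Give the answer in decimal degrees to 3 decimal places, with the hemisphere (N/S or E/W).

71.077°S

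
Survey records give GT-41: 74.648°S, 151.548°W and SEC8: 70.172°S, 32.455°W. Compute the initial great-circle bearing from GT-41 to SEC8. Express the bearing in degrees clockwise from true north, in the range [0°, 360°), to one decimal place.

Δλ = 119.0930°
y = sin Δλ · cos φ₂ = 0.296402
x = cos φ₁ sin φ₂ − sin φ₁ cos φ₂ cos Δλ = -0.408095
θ = atan2(y, x) = 144.0089° → 144.0089° (mod 360°)

144.0°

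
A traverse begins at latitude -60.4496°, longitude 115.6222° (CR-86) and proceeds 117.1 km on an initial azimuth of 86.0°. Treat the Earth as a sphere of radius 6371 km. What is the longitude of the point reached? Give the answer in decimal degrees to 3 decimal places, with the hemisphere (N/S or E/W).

δ = d/R = 117.1/6371 = 0.018380 rad
φ₂ = arcsin(sin φ₁ cos δ + cos φ₁ sin δ cos θ)
   = arcsin(-0.86992·0.99983 + 0.49319·0.01838·0.06976) = -60.35920°
λ₂ = λ₁ + atan2(sin θ sin δ cos φ₁, cos δ − sin φ₁ sin φ₂) = 117.74676°

117.747°E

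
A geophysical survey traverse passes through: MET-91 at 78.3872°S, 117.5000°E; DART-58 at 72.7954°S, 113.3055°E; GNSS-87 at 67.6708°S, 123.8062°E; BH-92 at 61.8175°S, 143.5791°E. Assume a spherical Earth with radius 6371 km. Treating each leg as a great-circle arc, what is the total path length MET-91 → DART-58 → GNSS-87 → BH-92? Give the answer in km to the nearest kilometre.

2457 km

MET-91→DART-58: c = 0.099219 rad, d = 632.12 km
DART-58→GNSS-87: c = 0.108489 rad, d = 691.19 km
GNSS-87→BH-92: c = 0.177959 rad, d = 1133.78 km
Total = 632.12 + 691.19 + 1133.78 = 2457.08 km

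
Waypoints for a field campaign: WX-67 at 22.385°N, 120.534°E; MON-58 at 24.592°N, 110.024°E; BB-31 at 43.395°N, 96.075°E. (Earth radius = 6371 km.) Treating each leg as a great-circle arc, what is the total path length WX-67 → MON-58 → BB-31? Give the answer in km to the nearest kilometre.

WX-67→MON-58: c = 0.172536 rad, d = 1099.22 km
MON-58→BB-31: c = 0.384068 rad, d = 2446.90 km
Total = 1099.22 + 2446.90 = 3546.12 km

3546 km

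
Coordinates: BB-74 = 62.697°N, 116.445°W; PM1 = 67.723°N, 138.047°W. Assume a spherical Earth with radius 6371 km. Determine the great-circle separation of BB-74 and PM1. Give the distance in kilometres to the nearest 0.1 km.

Δφ = 5.0260°,  Δλ = -21.6020°
a = sin²(Δφ/2) + cos φ₁ cos φ₂ sin²(Δλ/2) = 0.008029
c = 2·arcsin(√a) = 0.179450 rad = 10.2817°
d = R·c = 6371 × 0.179450 = 1143.3 km

1143.3 km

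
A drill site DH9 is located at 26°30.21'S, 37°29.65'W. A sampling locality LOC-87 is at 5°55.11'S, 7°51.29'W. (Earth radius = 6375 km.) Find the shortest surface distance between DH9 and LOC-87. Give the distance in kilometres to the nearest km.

3888 km

DH9: φ = -26.50350°, λ = -37.49417°
LOC-87: φ = -5.91850°, λ = -7.85483°
Δφ = 20.5850°,  Δλ = 29.6393°
a = sin²(Δφ/2) + cos φ₁ cos φ₂ sin²(Δλ/2) = 0.090159
c = 2·arcsin(√a) = 0.609940 rad = 34.9470°
d = R·c = 6375 × 0.609940 = 3888.4 km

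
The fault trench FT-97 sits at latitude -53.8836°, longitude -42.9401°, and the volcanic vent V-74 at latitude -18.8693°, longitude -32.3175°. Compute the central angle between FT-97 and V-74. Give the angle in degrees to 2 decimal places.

35.96°

Δφ = 35.0143°,  Δλ = 10.6226°
a = sin²(Δφ/2) + cos φ₁ cos φ₂ sin²(Δλ/2) = 0.095275
c = 2·arcsin(√a) = 0.627581 rad = 35.9577°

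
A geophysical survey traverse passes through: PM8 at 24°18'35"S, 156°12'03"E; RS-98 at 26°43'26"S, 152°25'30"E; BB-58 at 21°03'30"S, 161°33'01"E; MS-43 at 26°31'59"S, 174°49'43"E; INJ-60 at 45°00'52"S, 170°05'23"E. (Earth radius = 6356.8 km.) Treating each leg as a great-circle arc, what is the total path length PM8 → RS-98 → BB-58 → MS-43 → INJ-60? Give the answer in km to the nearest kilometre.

PM8: φ = -24.30972°, λ = +156.20083°
RS-98: φ = -26.72389°, λ = +152.42500°
BB-58: φ = -21.05833°, λ = +161.55028°
MS-43: φ = -26.53306°, λ = +174.82861°
INJ-60: φ = -45.01444°, λ = +170.08972°
PM8→RS-98: c = 0.072878 rad, d = 463.27 km
RS-98→BB-58: c = 0.175921 rad, d = 1118.29 km
BB-58→MS-43: c = 0.232396 rad, d = 1477.30 km
MS-43→INJ-60: c = 0.329313 rad, d = 2093.38 km
Total = 463.27 + 1118.29 + 1477.30 + 2093.38 = 5152.24 km

5152 km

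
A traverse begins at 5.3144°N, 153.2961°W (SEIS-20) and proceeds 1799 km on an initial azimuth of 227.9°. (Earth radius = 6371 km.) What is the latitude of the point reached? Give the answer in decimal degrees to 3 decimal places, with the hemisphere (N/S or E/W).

δ = d/R = 1799/6371 = 0.282373 rad
φ₂ = arcsin(sin φ₁ cos δ + cos φ₁ sin δ cos θ)
   = arcsin(0.09262·0.96040 + 0.99570·0.27864·-0.67043) = -5.56927°
λ₂ = λ₁ + atan2(sin θ sin δ cos φ₁, cos δ − sin φ₁ sin φ₂) = -165.28496°

5.569°S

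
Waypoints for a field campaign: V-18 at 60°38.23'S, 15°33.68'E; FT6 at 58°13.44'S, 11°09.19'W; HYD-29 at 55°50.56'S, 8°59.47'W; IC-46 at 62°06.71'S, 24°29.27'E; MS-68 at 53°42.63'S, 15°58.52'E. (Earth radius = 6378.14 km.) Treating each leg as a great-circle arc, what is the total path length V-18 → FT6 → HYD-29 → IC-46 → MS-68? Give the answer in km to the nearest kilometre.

4897 km

V-18: φ = -60.63717°, λ = +15.56133°
FT6: φ = -58.22400°, λ = -11.15317°
HYD-29: φ = -55.84267°, λ = -8.99117°
IC-46: φ = -62.11183°, λ = +24.48783°
MS-68: φ = -53.71050°, λ = +15.97533°
V-18→FT6: c = 0.239102 rad, d = 1525.03 km
FT6→HYD-29: c = 0.046352 rad, d = 295.64 km
HYD-29→IC-46: c = 0.316125 rad, d = 2016.29 km
IC-46→MS-68: c = 0.166209 rad, d = 1060.10 km
Total = 1525.03 + 295.64 + 2016.29 + 1060.10 = 4897.06 km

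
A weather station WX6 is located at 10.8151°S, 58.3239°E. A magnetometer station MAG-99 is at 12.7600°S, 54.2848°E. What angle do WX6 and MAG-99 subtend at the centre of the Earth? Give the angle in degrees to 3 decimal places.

4.406°

Δφ = -1.9449°,  Δλ = -4.0391°
a = sin²(Δφ/2) + cos φ₁ cos φ₂ sin²(Δλ/2) = 0.001478
c = 2·arcsin(√a) = 0.076902 rad = 4.4062°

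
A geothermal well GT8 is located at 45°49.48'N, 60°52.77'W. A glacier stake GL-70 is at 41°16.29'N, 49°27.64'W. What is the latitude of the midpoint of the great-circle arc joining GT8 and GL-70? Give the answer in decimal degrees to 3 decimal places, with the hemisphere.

GT8: φ = +45.82467°, λ = -60.87950°
GL-70: φ = +41.27150°, λ = -49.46067°
Bx = cos φ₂ cos Δλ = 0.736715,  By = cos φ₂ sin Δλ = 0.148800
φₘ = atan2(sin φ₁ + sin φ₂, √((cos φ₁ + Bx)² + By²)) = 43.69018°
λₘ = λ₁ + atan2(By, cos φ₁ + Bx) = -54.95361°

43.690°N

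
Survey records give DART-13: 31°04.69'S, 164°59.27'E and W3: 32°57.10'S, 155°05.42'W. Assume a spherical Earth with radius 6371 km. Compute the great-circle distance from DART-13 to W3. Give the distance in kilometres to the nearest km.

DART-13: φ = -31.07817°, λ = +164.98783°
W3: φ = -32.95167°, λ = -155.09033°
Δφ = -1.8735°,  Δλ = 39.9218°
a = sin²(Δφ/2) + cos φ₁ cos φ₂ sin²(Δλ/2) = 0.084023
c = 2·arcsin(√a) = 0.588174 rad = 33.6999°
d = R·c = 6371 × 0.588174 = 3747.3 km

3747 km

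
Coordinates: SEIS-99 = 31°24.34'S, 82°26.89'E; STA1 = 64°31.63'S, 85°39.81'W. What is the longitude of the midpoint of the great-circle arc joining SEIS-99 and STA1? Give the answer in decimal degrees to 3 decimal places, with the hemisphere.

70.875°E

SEIS-99: φ = -31.40567°, λ = +82.44817°
STA1: φ = -64.52717°, λ = -85.66350°
Bx = cos φ₂ cos Δλ = -0.420858,  By = cos φ₂ sin Δλ = -0.088599
φₘ = atan2(sin φ₁ + sin φ₂, √((cos φ₁ + Bx)² + By²)) = -72.76863°
λₘ = λ₁ + atan2(By, cos φ₁ + Bx) = 70.87476°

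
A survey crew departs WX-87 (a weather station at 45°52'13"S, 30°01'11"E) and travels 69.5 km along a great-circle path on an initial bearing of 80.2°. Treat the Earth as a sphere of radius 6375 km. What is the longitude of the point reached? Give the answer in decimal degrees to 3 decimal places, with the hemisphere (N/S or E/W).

30.902°E

WX-87: φ = -45.87028°, λ = +30.01972°
δ = d/R = 69.5/6375 = 0.010902 rad
φ₂ = arcsin(sin φ₁ cos δ + cos φ₁ sin δ cos θ)
   = arcsin(-0.71777·0.99994 + 0.69629·0.01090·0.17021) = -45.76056°
λ₂ = λ₁ + atan2(sin θ sin δ cos φ₁, cos δ − sin φ₁ sin φ₂) = 30.90201°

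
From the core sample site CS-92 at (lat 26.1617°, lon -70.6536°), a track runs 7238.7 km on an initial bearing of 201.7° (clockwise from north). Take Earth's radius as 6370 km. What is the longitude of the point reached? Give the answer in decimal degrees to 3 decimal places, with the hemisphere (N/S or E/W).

94.766°W

δ = d/R = 7238.7/6370 = 1.136374 rad
φ₂ = arcsin(sin φ₁ cos δ + cos φ₁ sin δ cos θ)
   = arcsin(0.44091·0.42089 + 0.89755·0.90711·-0.92913) = -34.81384°
λ₂ = λ₁ + atan2(sin θ sin δ cos φ₁, cos δ − sin φ₁ sin φ₂) = -94.76570°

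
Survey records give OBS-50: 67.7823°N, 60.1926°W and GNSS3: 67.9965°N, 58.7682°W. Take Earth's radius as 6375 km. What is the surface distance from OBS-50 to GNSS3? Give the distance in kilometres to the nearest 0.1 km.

Δφ = 0.2142°,  Δλ = 1.4244°
a = sin²(Δφ/2) + cos φ₁ cos φ₂ sin²(Δλ/2) = 0.000025
c = 2·arcsin(√a) = 0.010076 rad = 0.5773°
d = R·c = 6375 × 0.010076 = 64.2 km

64.2 km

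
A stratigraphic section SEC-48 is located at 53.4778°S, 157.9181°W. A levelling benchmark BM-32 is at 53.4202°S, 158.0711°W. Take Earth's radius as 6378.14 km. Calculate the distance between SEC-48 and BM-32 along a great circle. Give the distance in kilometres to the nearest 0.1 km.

12.0 km

Δφ = 0.0576°,  Δλ = -0.1530°
a = sin²(Δφ/2) + cos φ₁ cos φ₂ sin²(Δλ/2) = 0.000001
c = 2·arcsin(√a) = 0.001881 rad = 0.1078°
d = R·c = 6378.14 × 0.001881 = 12.0 km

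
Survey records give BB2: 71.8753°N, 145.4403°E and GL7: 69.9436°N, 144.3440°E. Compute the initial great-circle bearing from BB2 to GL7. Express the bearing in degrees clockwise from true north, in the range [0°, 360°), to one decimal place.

191.0°

Δλ = -1.0963°
y = sin Δλ · cos φ₂ = -0.006562
x = cos φ₁ sin φ₂ − sin φ₁ cos φ₂ cos Δλ = -0.033648
θ = atan2(y, x) = -168.9657° → 191.0343° (mod 360°)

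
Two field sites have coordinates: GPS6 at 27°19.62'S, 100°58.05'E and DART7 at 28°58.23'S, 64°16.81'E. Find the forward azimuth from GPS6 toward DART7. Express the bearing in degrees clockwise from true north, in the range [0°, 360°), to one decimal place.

GPS6: φ = -27.32700°, λ = +100.96750°
DART7: φ = -28.97050°, λ = +64.28017°
Δλ = -36.6873°
y = sin Δλ · cos φ₂ = -0.522689
x = cos φ₁ sin φ₂ − sin φ₁ cos φ₂ cos Δλ = -0.108239
θ = atan2(y, x) = -101.6995° → 258.3005° (mod 360°)

258.3°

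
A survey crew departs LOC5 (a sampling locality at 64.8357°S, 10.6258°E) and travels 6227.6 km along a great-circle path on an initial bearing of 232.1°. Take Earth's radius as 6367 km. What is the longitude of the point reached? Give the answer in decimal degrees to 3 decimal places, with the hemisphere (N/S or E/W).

98.239°W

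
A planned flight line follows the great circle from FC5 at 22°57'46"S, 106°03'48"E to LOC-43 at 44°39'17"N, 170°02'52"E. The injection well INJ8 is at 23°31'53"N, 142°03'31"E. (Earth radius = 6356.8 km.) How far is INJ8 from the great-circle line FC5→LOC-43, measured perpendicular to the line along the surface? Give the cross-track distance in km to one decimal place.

36.3 km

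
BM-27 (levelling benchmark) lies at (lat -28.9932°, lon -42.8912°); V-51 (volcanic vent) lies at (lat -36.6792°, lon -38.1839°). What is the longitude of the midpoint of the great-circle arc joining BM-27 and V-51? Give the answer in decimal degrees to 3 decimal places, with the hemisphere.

Bx = cos φ₂ cos Δλ = 0.799287,  By = cos φ₂ sin Δλ = 0.065816
φₘ = atan2(sin φ₁ + sin φ₂, √((cos φ₁ + Bx)² + By²)) = -32.85819°
λₘ = λ₁ + atan2(By, cos φ₁ + Bx) = -40.63964°

40.640°W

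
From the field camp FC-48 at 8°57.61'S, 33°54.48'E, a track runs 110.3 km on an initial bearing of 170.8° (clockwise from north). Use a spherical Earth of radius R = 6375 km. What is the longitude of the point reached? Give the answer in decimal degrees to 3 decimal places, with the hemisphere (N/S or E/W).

34.069°E

FC-48: φ = -8.96017°, λ = +33.90800°
δ = d/R = 110.3/6375 = 0.017302 rad
φ₂ = arcsin(sin φ₁ cos δ + cos φ₁ sin δ cos θ)
   = arcsin(-0.15575·0.99985 + 0.98780·0.01730·-0.98714) = -9.93871°
λ₂ = λ₁ + atan2(sin θ sin δ cos φ₁, cos δ − sin φ₁ sin φ₂) = 34.06890°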